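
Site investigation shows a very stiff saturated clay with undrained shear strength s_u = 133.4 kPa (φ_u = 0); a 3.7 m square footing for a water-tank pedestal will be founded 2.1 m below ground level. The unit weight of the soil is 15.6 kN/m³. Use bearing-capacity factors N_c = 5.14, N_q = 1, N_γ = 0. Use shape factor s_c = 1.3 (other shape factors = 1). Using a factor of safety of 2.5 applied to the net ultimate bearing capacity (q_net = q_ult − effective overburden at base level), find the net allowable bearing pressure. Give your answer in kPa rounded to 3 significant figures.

Overburden at base level: q = 15.6 × 2.1 = 32.76 kPa.
Cohesion term c·N_c·s_c = 133.4 × 5.14 × 1.3 = 891.38 kPa; surcharge term q·N_q = 32.76 × 1 = 32.76 kPa.
q_ult = 891.38 + 32.76 = 924.14 kPa.
Net ultimate: q_net = 924.14 − 32.76 = 891.38 kPa.
q_all(net) = 891.38 / 2.5 = 356.55 kPa.

q_all(net) ≈ 357 kPa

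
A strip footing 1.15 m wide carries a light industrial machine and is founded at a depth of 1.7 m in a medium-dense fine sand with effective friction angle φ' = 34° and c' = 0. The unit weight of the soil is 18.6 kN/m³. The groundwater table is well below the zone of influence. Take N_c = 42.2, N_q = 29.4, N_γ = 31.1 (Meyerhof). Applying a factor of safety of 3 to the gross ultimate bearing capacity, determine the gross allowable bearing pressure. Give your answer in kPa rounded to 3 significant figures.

q_all ≈ 421 kPa

q = γ·D_f = 18.6 × 1.7 = 31.62 kPa.
q·N_q = 31.62 × 29.4 = 929.63 kPa
0.5·γ·B·N_γ = 0.5 × 18.6 × 1.15 × 31.1 = 332.61 kPa
q_ult = 929.63 + 332.61 = 1262.2 kPa.
q_all = q_ult / FS = 1262.2 / 3 = 420.75 kPa.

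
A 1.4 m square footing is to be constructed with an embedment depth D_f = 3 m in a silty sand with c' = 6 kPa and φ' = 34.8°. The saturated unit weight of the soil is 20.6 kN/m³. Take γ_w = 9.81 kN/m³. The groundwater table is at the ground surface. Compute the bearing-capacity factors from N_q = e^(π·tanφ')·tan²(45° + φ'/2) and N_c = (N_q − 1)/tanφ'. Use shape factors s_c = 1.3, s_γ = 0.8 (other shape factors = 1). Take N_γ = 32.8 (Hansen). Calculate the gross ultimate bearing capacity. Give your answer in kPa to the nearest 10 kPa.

tan34.8° = 0.695, so N_q = e^(π×0.695)·tan²(62.4°) = 8.877 × 3.659 = 32.48.
N_c = (32.48 − 1)/tan34.8° = 45.29.
Water table at ground surface, so effective unit weight γ' = 20.6 − 9.81 = 10.79 kN/m³ is used throughout; overburden q = 10.79 × 3 = 32.37 kPa; the same γ' applies in the ½γBN_γ term.
Cohesion term c·N_c·s_c = 6 × 45.294 × 1.3 = 353.29 kPa; surcharge term q·N_q = 32.37 × 32.48 = 1051.4 kPa; self-weight term 0.5·γ·B·N_γ·s_γ = 0.5 × 10.79 × 1.4 × 32.8 × 0.8 = 198.19 kPa.
q_ult = 353.29 + 1051.4 + 198.19 = 1602.9 kPa.

q_ult ≈ 1600 kPa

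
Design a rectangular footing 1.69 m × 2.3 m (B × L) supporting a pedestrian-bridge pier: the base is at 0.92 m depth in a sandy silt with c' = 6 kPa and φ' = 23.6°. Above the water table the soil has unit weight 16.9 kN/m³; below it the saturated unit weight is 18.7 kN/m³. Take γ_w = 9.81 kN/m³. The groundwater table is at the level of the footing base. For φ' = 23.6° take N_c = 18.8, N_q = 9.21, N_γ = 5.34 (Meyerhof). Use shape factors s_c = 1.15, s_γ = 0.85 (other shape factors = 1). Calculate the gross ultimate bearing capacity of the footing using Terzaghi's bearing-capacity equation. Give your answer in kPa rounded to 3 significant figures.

q = γ·D_f = 16.9 × 0.92 = 15.548 kPa.
For the ½γBN_γ term take γ' = 18.7 − 9.81 = 8.89 kN/m³ (soil below base is submerged).
c·N_c·s_c = 6 × 18.8 × 1.15 = 129.72 kPa
q·N_q = 15.548 × 9.21 = 143.2 kPa
0.5·γ·B·N_γ·s_γ = 0.5 × 8.89 × 1.69 × 5.34 × 0.85 = 34.097 kPa
q_ult = 129.72 + 143.2 + 34.097 = 307.01 kPa.

q_ult ≈ 307 kPa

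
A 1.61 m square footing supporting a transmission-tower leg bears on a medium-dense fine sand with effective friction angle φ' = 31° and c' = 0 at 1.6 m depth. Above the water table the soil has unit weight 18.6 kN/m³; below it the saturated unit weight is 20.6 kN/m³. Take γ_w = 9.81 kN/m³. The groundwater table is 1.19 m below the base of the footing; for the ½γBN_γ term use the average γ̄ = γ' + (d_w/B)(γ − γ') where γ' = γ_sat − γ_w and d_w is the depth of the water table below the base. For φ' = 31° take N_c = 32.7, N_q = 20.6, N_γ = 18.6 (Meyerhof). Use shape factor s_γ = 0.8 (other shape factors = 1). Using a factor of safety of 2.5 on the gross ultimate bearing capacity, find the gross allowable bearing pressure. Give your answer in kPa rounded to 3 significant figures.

Effective surcharge at the founding depth q = γ·D_f = 18.6 × 1.6 = 29.76 kPa.
With d_w = 1.19 m < B, γ̄ = 10.79 + (1.19/1.61) × (18.6 − 10.79) = 16.563 kN/m³.
q_ult = q·N_q + 0.5·γ·B·N_γ·s_γ
     = 29.76 × 20.6 + 0.5 × 16.563 × 1.61 × 18.6 × 0.8
     = 613.06 + 198.39 = 811.45 kPa.
q_all = 811.45 / 2.5 = 324.58 kPa.

q_all ≈ 325 kPa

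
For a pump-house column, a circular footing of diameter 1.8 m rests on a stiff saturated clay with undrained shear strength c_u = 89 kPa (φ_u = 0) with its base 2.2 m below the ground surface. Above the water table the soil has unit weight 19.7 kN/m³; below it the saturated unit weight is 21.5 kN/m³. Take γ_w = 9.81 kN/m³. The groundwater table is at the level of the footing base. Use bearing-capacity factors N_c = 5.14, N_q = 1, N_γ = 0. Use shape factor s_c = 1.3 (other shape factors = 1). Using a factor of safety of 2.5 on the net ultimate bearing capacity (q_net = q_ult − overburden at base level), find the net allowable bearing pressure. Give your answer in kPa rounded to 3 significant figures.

Overburden at base level: q = 19.7 × 2.2 = 43.34 kPa.
Cohesion term c·N_c·s_c = 89 × 5.14 × 1.3 = 594.7 kPa; surcharge term q·N_q = 43.34 × 1 = 43.34 kPa.
q_ult = 594.7 + 43.34 = 638.04 kPa.
q_net = 638.04 − 43.34 = 594.7 kPa.
q_all(net) = 594.7 / 2.5 = 237.88 kPa.

q_all(net) ≈ 238 kPa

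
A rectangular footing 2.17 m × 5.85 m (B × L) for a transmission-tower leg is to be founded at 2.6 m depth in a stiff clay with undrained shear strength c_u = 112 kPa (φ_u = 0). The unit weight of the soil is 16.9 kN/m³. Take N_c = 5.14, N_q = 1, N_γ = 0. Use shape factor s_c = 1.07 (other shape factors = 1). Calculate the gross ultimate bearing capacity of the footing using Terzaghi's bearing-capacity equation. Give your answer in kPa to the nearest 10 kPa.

q_ult ≈ 660 kPa

Overburden at base level: q = 16.9 × 2.6 = 43.94 kPa.
Cohesion term c·N_c·s_c = 112 × 5.14 × 1.07 = 615.98 kPa; surcharge term q·N_q = 43.94 × 1 = 43.94 kPa.
q_ult = 615.98 + 43.94 = 659.92 kPa.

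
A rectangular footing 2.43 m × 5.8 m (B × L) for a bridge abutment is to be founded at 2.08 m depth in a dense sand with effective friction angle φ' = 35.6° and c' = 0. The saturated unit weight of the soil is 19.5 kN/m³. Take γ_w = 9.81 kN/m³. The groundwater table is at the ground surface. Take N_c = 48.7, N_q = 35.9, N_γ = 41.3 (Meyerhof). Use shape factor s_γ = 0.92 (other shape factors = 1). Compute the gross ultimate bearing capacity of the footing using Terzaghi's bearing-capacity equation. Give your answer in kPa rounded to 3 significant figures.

With the water table at the surface the whole profile is submerged: γ' = 19.5 − 9.81 = 9.69 kN/m³, so q = γ'·D_f = 20.155 kPa; the same γ' applies in the ½γBN_γ term.
q_ult = q·N_q + 0.5·γ·B·N_γ·s_γ
     = 20.155 × 35.9 + 0.5 × 9.69 × 2.43 × 41.3 × 0.92
     = 723.57 + 447.34 = 1170.9 kPa.

q_ult ≈ 1170 kPa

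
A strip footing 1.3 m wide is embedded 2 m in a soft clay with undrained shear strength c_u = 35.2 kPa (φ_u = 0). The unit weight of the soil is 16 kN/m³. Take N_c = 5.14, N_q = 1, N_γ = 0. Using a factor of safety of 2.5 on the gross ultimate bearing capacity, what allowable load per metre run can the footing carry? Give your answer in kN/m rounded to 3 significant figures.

q = γ·D_f = 16 × 2 = 32 kPa.
c·N_c = 35.2 × 5.14 = 180.93 kPa
q·N_q = 32 × 1 = 32 kPa
q_ult = 180.93 + 32 = 212.93 kPa.
Gross allowable pressure q_all = 212.93 / 2.5 = 85.171 kPa.
Allowable wall load = q_all × B = 85.171 × 1.3 = 110.72 kN per metre run.

≈ 111 kN/m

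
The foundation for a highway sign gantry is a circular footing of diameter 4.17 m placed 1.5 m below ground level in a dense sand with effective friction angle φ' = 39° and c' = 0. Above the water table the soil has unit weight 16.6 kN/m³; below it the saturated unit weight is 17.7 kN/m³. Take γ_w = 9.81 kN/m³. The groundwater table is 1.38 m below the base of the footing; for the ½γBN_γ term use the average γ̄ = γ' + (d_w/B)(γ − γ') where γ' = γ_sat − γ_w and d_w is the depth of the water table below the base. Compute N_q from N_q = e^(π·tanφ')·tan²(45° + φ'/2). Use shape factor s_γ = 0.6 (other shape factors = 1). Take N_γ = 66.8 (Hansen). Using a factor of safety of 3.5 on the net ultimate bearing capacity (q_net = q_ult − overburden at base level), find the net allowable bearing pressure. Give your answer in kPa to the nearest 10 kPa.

N_q = e^(π·tan39°)·tan²(64.5°) = 55.96.
q = γ·D_f = 16.6 × 1.5 = 24.9 kPa.
γ' = 7.89 kN/m³; averaging over the depth B below the base, γ̄ = γ' + (d_w/B)(γ − γ') = 10.772 kN/m³.
q·N_q = 24.9 × 55.957 = 1393.3 kPa
0.5·γ·B·N_γ·s_γ = 0.5 × 10.772 × 4.17 × 66.8 × 0.6 = 900.22 kPa
q_ult = 1393.3 + 900.22 = 2293.6 kPa.
q_net = 2293.6 − 24.9 = 2268.7 kPa.
q_all(net) = 2268.7 / 3.5 = 648.19 kPa.

q_all(net) ≈ 650 kPa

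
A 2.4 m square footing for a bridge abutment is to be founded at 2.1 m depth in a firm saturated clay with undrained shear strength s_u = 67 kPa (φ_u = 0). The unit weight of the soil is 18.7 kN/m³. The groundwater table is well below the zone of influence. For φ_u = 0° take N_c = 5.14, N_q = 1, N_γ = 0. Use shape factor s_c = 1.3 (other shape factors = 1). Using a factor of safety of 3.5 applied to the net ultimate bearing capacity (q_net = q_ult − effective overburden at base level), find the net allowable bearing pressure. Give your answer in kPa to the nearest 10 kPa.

q_all(net) ≈ 130 kPa

Effective surcharge at the founding depth q = γ·D_f = 18.7 × 2.1 = 39.27 kPa.
q_ult = c·N_c·s_c + q·N_q
     = 67 × 5.14 × 1.3 + 39.27 × 1
     = 447.69 + 39.27 = 486.96 kPa.
Net ultimate: q_net = 486.96 − 39.27 = 447.69 kPa.
q_all(net) = 447.69 / 3.5 = 127.91 kPa.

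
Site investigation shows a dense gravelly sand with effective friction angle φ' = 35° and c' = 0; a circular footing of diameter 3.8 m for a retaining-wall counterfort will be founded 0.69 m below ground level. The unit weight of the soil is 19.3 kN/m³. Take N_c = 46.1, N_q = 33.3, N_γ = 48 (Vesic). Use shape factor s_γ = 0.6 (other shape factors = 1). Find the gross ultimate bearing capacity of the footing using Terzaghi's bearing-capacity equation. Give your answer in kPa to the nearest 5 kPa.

q_ult ≈ 1500 kPa

q = γ·D_f = 19.3 × 0.69 = 13.317 kPa.
q·N_q = 13.317 × 33.3 = 443.46 kPa
0.5·γ·B·N_γ·s_γ = 0.5 × 19.3 × 3.8 × 48 × 0.6 = 1056.1 kPa
q_ult = 443.46 + 1056.1 = 1499.6 kPa.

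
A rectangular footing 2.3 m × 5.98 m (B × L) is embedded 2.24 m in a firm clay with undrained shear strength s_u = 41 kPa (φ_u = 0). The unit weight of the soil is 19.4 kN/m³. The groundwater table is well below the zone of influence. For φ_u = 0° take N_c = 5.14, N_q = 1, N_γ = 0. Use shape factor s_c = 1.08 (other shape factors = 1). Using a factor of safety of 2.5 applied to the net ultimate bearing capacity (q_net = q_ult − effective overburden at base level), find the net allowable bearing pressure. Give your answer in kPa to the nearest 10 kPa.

q_all(net) ≈ 90 kPa

Overburden at base level: q = 19.4 × 2.24 = 43.456 kPa.
Cohesion term c·N_c·s_c = 41 × 5.14 × 1.08 = 227.6 kPa; surcharge term q·N_q = 43.456 × 1 = 43.456 kPa.
q_ult = 227.6 + 43.456 = 271.06 kPa.
Net ultimate: q_net = 271.06 − 43.456 = 227.6 kPa.
q_all(net) = 227.6 / 2.5 = 91.04 kPa.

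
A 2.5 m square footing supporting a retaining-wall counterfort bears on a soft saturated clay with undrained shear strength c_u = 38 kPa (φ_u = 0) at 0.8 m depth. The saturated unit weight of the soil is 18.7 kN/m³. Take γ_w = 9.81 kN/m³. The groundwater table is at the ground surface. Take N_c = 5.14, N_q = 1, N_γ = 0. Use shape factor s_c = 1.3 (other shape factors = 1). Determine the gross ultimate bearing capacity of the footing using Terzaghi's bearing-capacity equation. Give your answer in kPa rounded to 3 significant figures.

q_ult ≈ 261 kPa

γ' = 18.7 − 9.81 = 8.89 kN/m³ (submerged throughout). q = 8.89 × 0.8 = 7.112 kPa.
c·N_c·s_c = 38 × 5.14 × 1.3 = 253.92 kPa
q·N_q = 7.112 × 1 = 7.112 kPa
q_ult = 253.92 + 7.112 = 261.03 kPa.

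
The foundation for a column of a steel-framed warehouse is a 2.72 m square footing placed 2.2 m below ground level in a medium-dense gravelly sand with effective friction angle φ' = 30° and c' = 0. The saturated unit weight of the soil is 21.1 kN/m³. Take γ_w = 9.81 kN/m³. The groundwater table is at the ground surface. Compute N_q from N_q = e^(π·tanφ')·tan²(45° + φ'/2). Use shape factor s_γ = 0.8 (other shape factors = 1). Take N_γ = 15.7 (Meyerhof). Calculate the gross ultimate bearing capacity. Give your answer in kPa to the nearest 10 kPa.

tan30° = 0.5774, so N_q = e^(π×0.5774)·tan²(60°) = 6.134 × 3.0 = 18.4.
With the water table at the surface the whole profile is submerged: γ' = 21.1 − 9.81 = 11.29 kN/m³, so q = γ'·D_f = 24.838 kPa; the same γ' applies in the ½γBN_γ term.
q_ult = q·N_q + 0.5·γ·B·N_γ·s_γ
     = 24.838 × 18.401 + 0.5 × 11.29 × 2.72 × 15.7 × 0.8
     = 457.05 + 192.85 = 649.9 kPa.

q_ult ≈ 650 kPa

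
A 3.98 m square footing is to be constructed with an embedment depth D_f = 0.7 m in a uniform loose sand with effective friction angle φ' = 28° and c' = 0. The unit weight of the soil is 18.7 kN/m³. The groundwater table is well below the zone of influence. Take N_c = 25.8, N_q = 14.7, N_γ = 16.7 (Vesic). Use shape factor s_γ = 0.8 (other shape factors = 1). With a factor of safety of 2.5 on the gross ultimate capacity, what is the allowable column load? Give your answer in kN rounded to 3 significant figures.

Overburden at base level: q = 18.7 × 0.7 = 13.09 kPa.
Surcharge term q·N_q = 13.09 × 14.7 = 192.42 kPa; self-weight term 0.5·γ·B·N_γ·s_γ = 0.5 × 18.7 × 3.98 × 16.7 × 0.8 = 497.17 kPa.
q_ult = 192.42 + 497.17 = 689.59 kPa.
Gross allowable pressure q_all = 689.59 / 2.5 = 275.84 kPa.
Footing area = 15.8404 m², so allowable column load = 275.84 × 15.8404 = 4369.3 kN.

P_all ≈ 4370 kN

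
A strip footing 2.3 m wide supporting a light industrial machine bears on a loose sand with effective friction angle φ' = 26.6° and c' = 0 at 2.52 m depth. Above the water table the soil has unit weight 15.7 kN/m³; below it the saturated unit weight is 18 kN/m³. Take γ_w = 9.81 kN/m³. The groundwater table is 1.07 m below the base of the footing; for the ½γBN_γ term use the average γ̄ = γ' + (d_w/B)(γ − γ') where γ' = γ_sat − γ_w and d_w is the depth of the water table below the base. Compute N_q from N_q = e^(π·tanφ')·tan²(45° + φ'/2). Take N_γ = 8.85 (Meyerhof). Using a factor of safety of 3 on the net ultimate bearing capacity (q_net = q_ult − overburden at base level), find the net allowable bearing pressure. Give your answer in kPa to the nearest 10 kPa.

N_q = e^(π·tan26.6°)·tan²(58.3°) = 12.64.
Effective surcharge at the founding depth q = γ·D_f = 15.7 × 2.52 = 39.564 kPa.
With d_w = 1.07 m < B, γ̄ = 8.19 + (1.07/2.3) × (15.7 − 8.19) = 11.684 kN/m³.
q_ult = q·N_q + 0.5·γ·B·N_γ
     = 39.564 × 12.641 + 0.5 × 11.684 × 2.3 × 8.85
     = 500.15 + 118.91 = 619.06 kPa.
q_net = 619.06 − 39.564 = 579.49 kPa.
q_all(net) = 579.49 / 3 = 193.16 kPa.

q_all(net) ≈ 190 kPa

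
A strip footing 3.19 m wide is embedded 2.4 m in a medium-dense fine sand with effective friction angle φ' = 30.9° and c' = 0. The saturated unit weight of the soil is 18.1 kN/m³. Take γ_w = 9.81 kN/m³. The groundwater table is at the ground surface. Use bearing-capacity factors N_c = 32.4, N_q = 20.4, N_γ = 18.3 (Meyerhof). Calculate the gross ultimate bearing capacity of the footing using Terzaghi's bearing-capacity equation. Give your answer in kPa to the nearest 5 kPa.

With the water table at the surface the whole profile is submerged: γ' = 18.1 − 9.81 = 8.29 kN/m³, so q = γ'·D_f = 19.896 kPa; the same γ' applies in the ½γBN_γ term.
q_ult = q·N_q + 0.5·γ·B·N_γ
     = 19.896 × 20.4 + 0.5 × 8.29 × 3.19 × 18.3
     = 405.88 + 241.97 = 647.85 kPa.

q_ult ≈ 650 kPa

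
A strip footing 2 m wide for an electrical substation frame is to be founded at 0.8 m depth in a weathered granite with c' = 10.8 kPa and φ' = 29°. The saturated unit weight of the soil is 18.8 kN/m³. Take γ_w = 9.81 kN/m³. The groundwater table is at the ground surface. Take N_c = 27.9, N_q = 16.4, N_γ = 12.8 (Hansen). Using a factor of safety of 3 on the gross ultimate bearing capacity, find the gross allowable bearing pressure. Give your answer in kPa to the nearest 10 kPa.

Water table at ground surface, so effective unit weight γ' = 18.8 − 9.81 = 8.99 kN/m³ is used throughout; overburden q = 8.99 × 0.8 = 7.192 kPa; the same γ' applies in the ½γBN_γ term.
Cohesion term c·N_c = 10.8 × 27.9 = 301.32 kPa; surcharge term q·N_q = 7.192 × 16.4 = 117.95 kPa; self-weight term 0.5·γ·B·N_γ = 0.5 × 8.99 × 2 × 12.8 = 115.07 kPa.
q_ult = 301.32 + 117.95 + 115.07 = 534.34 kPa.
q_all = 534.34 / 3 = 178.11 kPa.

q_all ≈ 180 kPa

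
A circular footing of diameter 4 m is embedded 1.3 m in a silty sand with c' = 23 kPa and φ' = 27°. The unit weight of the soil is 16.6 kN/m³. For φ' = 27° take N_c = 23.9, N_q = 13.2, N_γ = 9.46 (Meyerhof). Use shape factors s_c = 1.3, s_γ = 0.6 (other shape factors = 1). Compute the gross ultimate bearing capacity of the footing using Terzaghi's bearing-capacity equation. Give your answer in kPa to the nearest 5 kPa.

Overburden at base level: q = 16.6 × 1.3 = 21.58 kPa.
Cohesion term c·N_c·s_c = 23 × 23.9 × 1.3 = 714.61 kPa; surcharge term q·N_q = 21.58 × 13.2 = 284.86 kPa; self-weight term 0.5·γ·B·N_γ·s_γ = 0.5 × 16.6 × 4 × 9.46 × 0.6 = 188.44 kPa.
q_ult = 714.61 + 284.86 + 188.44 = 1187.9 kPa.

q_ult ≈ 1190 kPa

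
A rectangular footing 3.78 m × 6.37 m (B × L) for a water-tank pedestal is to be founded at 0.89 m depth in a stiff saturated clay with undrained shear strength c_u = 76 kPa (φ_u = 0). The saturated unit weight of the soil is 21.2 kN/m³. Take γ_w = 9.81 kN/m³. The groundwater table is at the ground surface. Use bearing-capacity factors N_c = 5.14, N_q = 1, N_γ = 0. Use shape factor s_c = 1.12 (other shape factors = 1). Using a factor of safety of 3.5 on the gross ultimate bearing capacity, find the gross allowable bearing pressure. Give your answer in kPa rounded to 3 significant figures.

With the water table at the surface the whole profile is submerged: γ' = 21.2 − 9.81 = 11.39 kN/m³, so q = γ'·D_f = 10.137 kPa.
q_ult = c·N_c·s_c + q·N_q
     = 76 × 5.14 × 1.12 + 10.137 × 1
     = 437.52 + 10.137 = 447.65 kPa.
q_all = 447.65 / 3.5 = 127.9 kPa.

q_all ≈ 128 kPa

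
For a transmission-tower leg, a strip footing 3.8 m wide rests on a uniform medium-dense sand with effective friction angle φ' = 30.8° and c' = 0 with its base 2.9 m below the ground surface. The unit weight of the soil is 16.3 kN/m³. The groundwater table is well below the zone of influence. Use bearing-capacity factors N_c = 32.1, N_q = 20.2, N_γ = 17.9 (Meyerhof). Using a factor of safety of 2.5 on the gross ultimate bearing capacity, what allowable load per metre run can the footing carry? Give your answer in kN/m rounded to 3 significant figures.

Overburden at base level: q = 16.3 × 2.9 = 47.27 kPa.
Surcharge term q·N_q = 47.27 × 20.2 = 954.85 kPa; self-weight term 0.5·γ·B·N_γ = 0.5 × 16.3 × 3.8 × 17.9 = 554.36 kPa.
q_ult = 954.85 + 554.36 = 1509.2 kPa.
Gross allowable pressure q_all = 1509.2 / 2.5 = 603.69 kPa.
Allowable wall load = q_all × B = 603.69 × 3.8 = 2294 kN per metre run.

≈ 2290 kN/m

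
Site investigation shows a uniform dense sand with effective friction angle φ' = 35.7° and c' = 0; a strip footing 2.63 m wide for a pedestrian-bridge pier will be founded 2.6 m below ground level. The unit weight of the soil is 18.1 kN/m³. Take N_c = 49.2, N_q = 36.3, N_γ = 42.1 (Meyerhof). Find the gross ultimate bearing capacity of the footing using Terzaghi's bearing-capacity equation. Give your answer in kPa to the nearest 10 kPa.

Effective surcharge at the founding depth q = γ·D_f = 18.1 × 2.6 = 47.06 kPa.
q_ult = q·N_q + 0.5·γ·B·N_γ
     = 47.06 × 36.3 + 0.5 × 18.1 × 2.63 × 42.1
     = 1708.3 + 1002 = 2710.3 kPa.

q_ult ≈ 2710 kPa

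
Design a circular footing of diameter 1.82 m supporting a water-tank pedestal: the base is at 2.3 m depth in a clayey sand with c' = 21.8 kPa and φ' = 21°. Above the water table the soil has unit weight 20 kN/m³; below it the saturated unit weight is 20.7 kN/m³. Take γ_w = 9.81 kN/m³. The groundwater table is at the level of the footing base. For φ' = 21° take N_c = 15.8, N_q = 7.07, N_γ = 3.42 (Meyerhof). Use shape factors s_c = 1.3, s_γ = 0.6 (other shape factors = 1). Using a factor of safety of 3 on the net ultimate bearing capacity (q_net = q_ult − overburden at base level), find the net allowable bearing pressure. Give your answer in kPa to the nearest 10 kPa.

q = γ·D_f = 20 × 2.3 = 46 kPa.
For the ½γBN_γ term take γ' = 20.7 − 9.81 = 10.89 kN/m³ (soil below base is submerged).
c·N_c·s_c = 21.8 × 15.8 × 1.3 = 447.77 kPa
q·N_q = 46 × 7.07 = 325.22 kPa
0.5·γ·B·N_γ·s_γ = 0.5 × 10.89 × 1.82 × 3.42 × 0.6 = 20.335 kPa
q_ult = 447.77 + 325.22 + 20.335 = 793.33 kPa.
q_net = 793.33 − 46 = 747.33 kPa.
q_all(net) = 747.33 / 3 = 249.11 kPa.

q_all(net) ≈ 250 kPa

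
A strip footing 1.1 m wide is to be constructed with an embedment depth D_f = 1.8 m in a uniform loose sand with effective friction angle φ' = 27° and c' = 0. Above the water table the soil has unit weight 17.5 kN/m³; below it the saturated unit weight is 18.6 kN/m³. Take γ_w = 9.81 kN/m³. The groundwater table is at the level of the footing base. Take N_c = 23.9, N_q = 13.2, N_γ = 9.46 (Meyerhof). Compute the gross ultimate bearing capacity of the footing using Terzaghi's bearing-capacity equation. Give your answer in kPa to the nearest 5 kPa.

q_ult ≈ 460 kPa

Overburden at base level: q = 17.5 × 1.8 = 31.5 kPa.
Below the base the soil is submerged, so the ½γBN_γ term uses γ' = 18.6 − 9.81 = 8.79 kN/m³.
Surcharge term q·N_q = 31.5 × 13.2 = 415.8 kPa; self-weight term 0.5·γ·B·N_γ = 0.5 × 8.79 × 1.1 × 9.46 = 45.734 kPa.
q_ult = 415.8 + 45.734 = 461.53 kPa.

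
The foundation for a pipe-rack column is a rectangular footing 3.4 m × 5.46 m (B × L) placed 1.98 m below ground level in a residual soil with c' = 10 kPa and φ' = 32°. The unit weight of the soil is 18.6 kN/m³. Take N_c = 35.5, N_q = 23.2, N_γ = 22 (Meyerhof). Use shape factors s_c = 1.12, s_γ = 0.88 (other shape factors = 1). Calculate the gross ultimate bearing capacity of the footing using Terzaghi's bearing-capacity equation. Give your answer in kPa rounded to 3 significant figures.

q_ult ≈ 1860 kPa

Effective surcharge at the founding depth q = γ·D_f = 18.6 × 1.98 = 36.828 kPa.
q_ult = c·N_c·s_c + q·N_q + 0.5·γ·B·N_γ·s_γ
     = 10 × 35.5 × 1.12 + 36.828 × 23.2 + 0.5 × 18.6 × 3.4 × 22 × 0.88
     = 397.6 + 854.41 + 612.16 = 1864.2 kPa.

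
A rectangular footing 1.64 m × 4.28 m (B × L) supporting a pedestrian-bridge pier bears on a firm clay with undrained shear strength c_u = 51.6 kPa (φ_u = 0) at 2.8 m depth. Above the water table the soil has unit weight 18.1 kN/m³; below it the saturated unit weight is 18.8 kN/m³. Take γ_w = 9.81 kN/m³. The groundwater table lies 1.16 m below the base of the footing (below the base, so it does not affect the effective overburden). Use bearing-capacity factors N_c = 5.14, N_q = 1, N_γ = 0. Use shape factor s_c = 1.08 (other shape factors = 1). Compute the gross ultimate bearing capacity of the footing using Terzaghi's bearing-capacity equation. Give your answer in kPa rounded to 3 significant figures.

Overburden at base level: q = 18.1 × 2.8 = 50.68 kPa.
Cohesion term c·N_c·s_c = 51.6 × 5.14 × 1.08 = 286.44 kPa; surcharge term q·N_q = 50.68 × 1 = 50.68 kPa.
q_ult = 286.44 + 50.68 = 337.12 kPa.

q_ult ≈ 337 kPa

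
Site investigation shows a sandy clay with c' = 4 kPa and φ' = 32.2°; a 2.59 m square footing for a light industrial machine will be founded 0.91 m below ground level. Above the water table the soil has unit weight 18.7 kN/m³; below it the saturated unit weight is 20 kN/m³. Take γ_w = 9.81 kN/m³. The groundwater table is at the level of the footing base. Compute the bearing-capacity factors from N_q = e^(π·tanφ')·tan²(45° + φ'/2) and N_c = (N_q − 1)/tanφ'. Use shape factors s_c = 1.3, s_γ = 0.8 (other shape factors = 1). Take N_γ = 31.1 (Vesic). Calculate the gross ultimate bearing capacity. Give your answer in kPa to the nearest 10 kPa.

q_ult ≈ 920 kPa

tan32.2° = 0.6297, so N_q = e^(π×0.6297)·tan²(61.1°) = 7.231 × 3.282 = 23.73.
N_c = (23.73 − 1)/tan32.2° = 36.09.
q = γ·D_f = 18.7 × 0.91 = 17.017 kPa.
For the ½γBN_γ term take γ' = 20 − 9.81 = 10.19 kN/m³ (soil below base is submerged).
c·N_c·s_c = 4 × 36.092 × 1.3 = 187.68 kPa
q·N_q = 17.017 × 23.728 = 403.79 kPa
0.5·γ·B·N_γ·s_γ = 0.5 × 10.19 × 2.59 × 31.1 × 0.8 = 328.32 kPa
q_ult = 187.68 + 403.79 + 328.32 = 919.78 kPa.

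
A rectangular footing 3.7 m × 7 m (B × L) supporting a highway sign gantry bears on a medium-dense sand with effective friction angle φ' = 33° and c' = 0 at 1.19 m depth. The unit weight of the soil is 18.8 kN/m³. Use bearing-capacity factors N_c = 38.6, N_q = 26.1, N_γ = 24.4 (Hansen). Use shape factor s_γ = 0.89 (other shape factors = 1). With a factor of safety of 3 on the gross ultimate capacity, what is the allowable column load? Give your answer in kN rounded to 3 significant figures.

P_all ≈ 11600 kN

Overburden at base level: q = 18.8 × 1.19 = 22.372 kPa.
Surcharge term q·N_q = 22.372 × 26.1 = 583.91 kPa; self-weight term 0.5·γ·B·N_γ·s_γ = 0.5 × 18.8 × 3.7 × 24.4 × 0.89 = 755.28 kPa.
q_ult = 583.91 + 755.28 = 1339.2 kPa.
Gross allowable pressure q_all = 1339.2 / 3 = 446.4 kPa.
Footing area = 25.9 m², so allowable column load = 446.4 × 25.9 = 11562 kN.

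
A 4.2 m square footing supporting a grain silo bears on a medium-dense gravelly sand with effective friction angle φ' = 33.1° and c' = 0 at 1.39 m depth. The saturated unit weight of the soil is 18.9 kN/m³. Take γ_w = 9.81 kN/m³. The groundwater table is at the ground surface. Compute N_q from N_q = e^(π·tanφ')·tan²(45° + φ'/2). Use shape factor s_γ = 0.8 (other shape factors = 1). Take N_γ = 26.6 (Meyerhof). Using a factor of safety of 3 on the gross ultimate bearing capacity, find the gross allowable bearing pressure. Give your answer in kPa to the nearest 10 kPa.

N_q = e^(π·tan33.1°)·tan²(61.55°) = 26.41.
With the water table at the surface the whole profile is submerged: γ' = 18.9 − 9.81 = 9.09 kN/m³, so q = γ'·D_f = 12.635 kPa; the same γ' applies in the ½γBN_γ term.
q_ult = q·N_q + 0.5·γ·B·N_γ·s_γ
     = 12.635 × 26.406 + 0.5 × 9.09 × 4.2 × 26.6 × 0.8
     = 333.64 + 406.21 = 739.86 kPa.
q_all = 739.86 / 3 = 246.62 kPa.

q_all ≈ 250 kPa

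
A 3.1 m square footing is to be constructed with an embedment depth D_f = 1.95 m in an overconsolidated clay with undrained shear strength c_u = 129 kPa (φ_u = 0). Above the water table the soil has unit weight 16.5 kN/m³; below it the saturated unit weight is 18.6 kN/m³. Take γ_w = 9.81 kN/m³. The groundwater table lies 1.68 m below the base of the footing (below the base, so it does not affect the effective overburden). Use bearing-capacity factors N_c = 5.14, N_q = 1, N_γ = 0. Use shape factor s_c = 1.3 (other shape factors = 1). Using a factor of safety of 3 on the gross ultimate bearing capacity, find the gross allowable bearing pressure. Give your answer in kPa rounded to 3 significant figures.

q_all ≈ 298 kPa

q = γ·D_f = 16.5 × 1.95 = 32.175 kPa.
c·N_c·s_c = 129 × 5.14 × 1.3 = 861.98 kPa
q·N_q = 32.175 × 1 = 32.175 kPa
q_ult = 861.98 + 32.175 = 894.15 kPa.
q_all = 894.15 / 3 = 298.05 kPa.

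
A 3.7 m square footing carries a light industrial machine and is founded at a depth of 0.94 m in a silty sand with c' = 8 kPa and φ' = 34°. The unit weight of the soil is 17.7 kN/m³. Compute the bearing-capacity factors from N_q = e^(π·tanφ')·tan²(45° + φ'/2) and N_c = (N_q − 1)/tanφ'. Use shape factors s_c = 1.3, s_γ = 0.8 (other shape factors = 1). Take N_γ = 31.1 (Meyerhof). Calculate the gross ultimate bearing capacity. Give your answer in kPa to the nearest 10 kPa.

q_ult ≈ 1740 kPa

tan34° = 0.6745, so N_q = e^(π×0.6745)·tan²(62°) = 8.323 × 3.537 = 29.44.
N_c = (29.44 − 1)/tan34° = 42.16.
q = γ·D_f = 17.7 × 0.94 = 16.638 kPa.
c·N_c·s_c = 8 × 42.164 × 1.3 = 438.5 kPa
q·N_q = 16.638 × 29.44 = 489.82 kPa
0.5·γ·B·N_γ·s_γ = 0.5 × 17.7 × 3.7 × 31.1 × 0.8 = 814.7 kPa
q_ult = 438.5 + 489.82 + 814.7 = 1743 kPa.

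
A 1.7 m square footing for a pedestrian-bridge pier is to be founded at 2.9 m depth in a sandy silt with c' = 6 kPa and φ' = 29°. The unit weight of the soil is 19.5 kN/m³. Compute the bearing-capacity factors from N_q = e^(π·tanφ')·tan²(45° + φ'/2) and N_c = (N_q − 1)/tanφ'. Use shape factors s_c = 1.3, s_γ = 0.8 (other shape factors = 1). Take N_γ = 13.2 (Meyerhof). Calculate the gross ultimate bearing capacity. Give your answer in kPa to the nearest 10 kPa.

tan29° = 0.5543, so N_q = e^(π×0.5543)·tan²(59.5°) = 5.705 × 2.882 = 16.44.
N_c = (16.44 − 1)/tan29° = 27.86.
Overburden at base level: q = 19.5 × 2.9 = 56.55 kPa.
Cohesion term c·N_c·s_c = 6 × 27.86 × 1.3 = 217.31 kPa; surcharge term q·N_q = 56.55 × 16.443 = 929.87 kPa; self-weight term 0.5·γ·B·N_γ·s_γ = 0.5 × 19.5 × 1.7 × 13.2 × 0.8 = 175.03 kPa.
q_ult = 217.31 + 929.87 + 175.03 = 1322.2 kPa.

q_ult ≈ 1320 kPa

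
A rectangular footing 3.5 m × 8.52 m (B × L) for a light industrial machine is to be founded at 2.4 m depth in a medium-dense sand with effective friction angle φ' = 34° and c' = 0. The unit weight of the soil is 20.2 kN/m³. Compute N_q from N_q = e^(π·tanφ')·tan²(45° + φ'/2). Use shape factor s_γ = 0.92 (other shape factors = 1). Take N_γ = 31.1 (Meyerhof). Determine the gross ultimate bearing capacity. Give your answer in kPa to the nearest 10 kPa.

tan34° = 0.6745, so N_q = e^(π×0.6745)·tan²(62°) = 8.323 × 3.537 = 29.44.
Effective surcharge at the founding depth q = γ·D_f = 20.2 × 2.4 = 48.48 kPa.
q_ult = q·N_q + 0.5·γ·B·N_γ·s_γ
     = 48.48 × 29.44 + 0.5 × 20.2 × 3.5 × 31.1 × 0.92
     = 1427.2 + 1011.4 = 2438.7 kPa.

q_ult ≈ 2440 kPa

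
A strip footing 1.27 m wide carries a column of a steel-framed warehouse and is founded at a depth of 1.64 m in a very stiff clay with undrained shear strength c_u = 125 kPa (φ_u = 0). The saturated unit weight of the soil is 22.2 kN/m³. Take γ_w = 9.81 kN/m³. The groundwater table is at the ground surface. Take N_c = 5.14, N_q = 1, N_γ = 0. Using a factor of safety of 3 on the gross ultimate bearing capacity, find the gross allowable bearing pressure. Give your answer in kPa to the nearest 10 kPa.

q_all ≈ 220 kPa

With the water table at the surface the whole profile is submerged: γ' = 22.2 − 9.81 = 12.39 kN/m³, so q = γ'·D_f = 20.32 kPa.
q_ult = c·N_c + q·N_q
     = 125 × 5.14 + 20.32 × 1
     = 642.5 + 20.32 = 662.82 kPa.
q_all = 662.82 / 3 = 220.94 kPa.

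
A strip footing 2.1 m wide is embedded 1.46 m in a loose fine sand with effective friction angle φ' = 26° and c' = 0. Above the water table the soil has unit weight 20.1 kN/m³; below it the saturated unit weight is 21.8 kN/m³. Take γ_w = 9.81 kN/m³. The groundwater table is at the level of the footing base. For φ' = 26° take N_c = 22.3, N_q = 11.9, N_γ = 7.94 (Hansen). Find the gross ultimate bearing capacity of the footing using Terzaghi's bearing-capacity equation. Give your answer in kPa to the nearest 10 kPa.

Effective surcharge at the founding depth q = γ·D_f = 20.1 × 1.46 = 29.346 kPa.
The water table coincides with the base, so in the self-weight term γ → γ' = 11.99 kN/m³.
q_ult = q·N_q + 0.5·γ·B·N_γ
     = 29.346 × 11.9 + 0.5 × 11.99 × 2.1 × 7.94
     = 349.22 + 99.961 = 449.18 kPa.

q_ult ≈ 450 kPa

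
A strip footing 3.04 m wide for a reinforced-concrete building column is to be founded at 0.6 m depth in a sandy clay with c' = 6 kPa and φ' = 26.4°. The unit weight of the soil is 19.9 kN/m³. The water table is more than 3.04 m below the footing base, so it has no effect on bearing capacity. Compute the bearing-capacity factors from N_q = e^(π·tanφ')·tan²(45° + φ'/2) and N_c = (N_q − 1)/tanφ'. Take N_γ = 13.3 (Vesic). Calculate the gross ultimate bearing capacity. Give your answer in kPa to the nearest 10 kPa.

tan26.4° = 0.4964, so N_q = e^(π×0.4964)·tan²(58.2°) = 4.756 × 2.601 = 12.37.
N_c = (12.37 − 1)/tan26.4° = 22.91.
Overburden at base level: q = 19.9 × 0.6 = 11.94 kPa.
Cohesion term c·N_c = 6 × 22.91 = 137.46 kPa; surcharge term q·N_q = 11.94 × 12.373 = 147.73 kPa; self-weight term 0.5·γ·B·N_γ = 0.5 × 19.9 × 3.04 × 13.3 = 402.3 kPa.
q_ult = 137.46 + 147.73 + 402.3 = 687.49 kPa.

q_ult ≈ 690 kPa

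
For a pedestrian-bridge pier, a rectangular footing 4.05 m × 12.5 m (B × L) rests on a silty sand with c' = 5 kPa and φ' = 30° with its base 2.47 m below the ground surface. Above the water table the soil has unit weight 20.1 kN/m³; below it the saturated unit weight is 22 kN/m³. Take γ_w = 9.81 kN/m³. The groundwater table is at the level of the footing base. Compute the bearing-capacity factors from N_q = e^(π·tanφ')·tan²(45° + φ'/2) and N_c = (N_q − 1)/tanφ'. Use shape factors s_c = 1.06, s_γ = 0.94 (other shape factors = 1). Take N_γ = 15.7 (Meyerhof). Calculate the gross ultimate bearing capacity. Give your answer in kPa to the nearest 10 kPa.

tan30° = 0.5774, so N_q = e^(π×0.5774)·tan²(60°) = 6.134 × 3.0 = 18.4.
N_c = (18.4 − 1)/tan30° = 30.14.
Overburden at base level: q = 20.1 × 2.47 = 49.647 kPa.
Below the base the soil is submerged, so the ½γBN_γ term uses γ' = 22 − 9.81 = 12.19 kN/m³.
Cohesion term c·N_c·s_c = 5 × 30.14 × 1.06 = 159.74 kPa; surcharge term q·N_q = 49.647 × 18.401 = 913.56 kPa; self-weight term 0.5·γ·B·N_γ·s_γ = 0.5 × 12.19 × 4.05 × 15.7 × 0.94 = 364.3 kPa.
q_ult = 159.74 + 913.56 + 364.3 = 1437.6 kPa.

q_ult ≈ 1440 kPa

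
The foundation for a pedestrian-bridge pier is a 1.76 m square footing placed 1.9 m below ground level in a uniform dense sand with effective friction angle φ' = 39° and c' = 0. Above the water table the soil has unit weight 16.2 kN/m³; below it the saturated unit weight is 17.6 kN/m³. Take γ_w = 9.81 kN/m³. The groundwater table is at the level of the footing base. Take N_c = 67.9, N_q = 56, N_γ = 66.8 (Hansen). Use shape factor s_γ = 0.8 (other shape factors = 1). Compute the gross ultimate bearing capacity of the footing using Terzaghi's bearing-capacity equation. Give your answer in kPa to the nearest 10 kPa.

q_ult ≈ 2090 kPa

q = γ·D_f = 16.2 × 1.9 = 30.78 kPa.
For the ½γBN_γ term take γ' = 17.6 − 9.81 = 7.79 kN/m³ (soil below base is submerged).
q·N_q = 30.78 × 56 = 1723.7 kPa
0.5·γ·B·N_γ·s_γ = 0.5 × 7.79 × 1.76 × 66.8 × 0.8 = 366.34 kPa
q_ult = 1723.7 + 366.34 = 2090 kPa.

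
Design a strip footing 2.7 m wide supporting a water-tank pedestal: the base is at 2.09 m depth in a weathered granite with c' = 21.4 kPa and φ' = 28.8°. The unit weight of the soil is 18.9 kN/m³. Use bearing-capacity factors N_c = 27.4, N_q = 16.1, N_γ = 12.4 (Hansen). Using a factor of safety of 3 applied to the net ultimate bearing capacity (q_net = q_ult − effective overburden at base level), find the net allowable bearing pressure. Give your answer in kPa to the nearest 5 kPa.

q_all(net) ≈ 500 kPa

q = γ·D_f = 18.9 × 2.09 = 39.501 kPa.
c·N_c = 21.4 × 27.4 = 586.36 kPa
q·N_q = 39.501 × 16.1 = 635.97 kPa
0.5·γ·B·N_γ = 0.5 × 18.9 × 2.7 × 12.4 = 316.39 kPa
q_ult = 586.36 + 635.97 + 316.39 = 1538.7 kPa.
Net ultimate: q_net = 1538.7 − 39.501 = 1499.2 kPa.
q_all(net) = 1499.2 / 3 = 499.74 kPa.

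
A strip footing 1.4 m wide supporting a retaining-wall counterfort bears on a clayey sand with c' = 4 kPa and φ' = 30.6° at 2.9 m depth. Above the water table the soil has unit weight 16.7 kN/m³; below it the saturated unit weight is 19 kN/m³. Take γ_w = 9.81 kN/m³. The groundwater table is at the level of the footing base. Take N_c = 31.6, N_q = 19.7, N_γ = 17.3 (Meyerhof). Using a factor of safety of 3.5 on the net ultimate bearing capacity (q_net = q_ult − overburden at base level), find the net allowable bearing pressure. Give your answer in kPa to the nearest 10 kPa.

q_all(net) ≈ 330 kPa

Effective surcharge at the founding depth q = γ·D_f = 16.7 × 2.9 = 48.43 kPa.
The water table coincides with the base, so in the self-weight term γ → γ' = 9.19 kN/m³.
q_ult = c·N_c + q·N_q + 0.5·γ·B·N_γ
     = 4 × 31.6 + 48.43 × 19.7 + 0.5 × 9.19 × 1.4 × 17.3
     = 126.4 + 954.07 + 111.29 = 1191.8 kPa.
q_net = 1191.8 − 48.43 = 1143.3 kPa.
q_all(net) = 1143.3 / 3.5 = 326.67 kPa.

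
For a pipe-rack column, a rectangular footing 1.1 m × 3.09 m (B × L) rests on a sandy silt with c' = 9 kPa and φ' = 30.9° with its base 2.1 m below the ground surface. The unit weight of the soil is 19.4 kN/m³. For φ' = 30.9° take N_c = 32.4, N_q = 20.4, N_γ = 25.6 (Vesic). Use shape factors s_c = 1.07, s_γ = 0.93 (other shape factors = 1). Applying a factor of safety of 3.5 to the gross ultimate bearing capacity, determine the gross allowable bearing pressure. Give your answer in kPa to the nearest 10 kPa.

q_all ≈ 400 kPa

Overburden at base level: q = 19.4 × 2.1 = 40.74 kPa.
Cohesion term c·N_c·s_c = 9 × 32.4 × 1.07 = 312.01 kPa; surcharge term q·N_q = 40.74 × 20.4 = 831.1 kPa; self-weight term 0.5·γ·B·N_γ·s_γ = 0.5 × 19.4 × 1.1 × 25.6 × 0.93 = 254.03 kPa.
q_ult = 312.01 + 831.1 + 254.03 = 1397.1 kPa.
q_all = q_ult / FS = 1397.1 / 3.5 = 399.18 kPa.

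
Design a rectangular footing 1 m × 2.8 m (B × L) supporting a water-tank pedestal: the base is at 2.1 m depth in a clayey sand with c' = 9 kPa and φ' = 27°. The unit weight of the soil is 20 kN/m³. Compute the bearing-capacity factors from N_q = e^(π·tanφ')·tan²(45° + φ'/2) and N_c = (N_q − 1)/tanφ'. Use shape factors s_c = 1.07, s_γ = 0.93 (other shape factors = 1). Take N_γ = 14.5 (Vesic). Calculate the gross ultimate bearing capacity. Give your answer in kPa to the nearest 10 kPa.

tan27° = 0.5095, so N_q = e^(π×0.5095)·tan²(58.5°) = 4.957 × 2.663 = 13.2.
N_c = (13.2 − 1)/tan27° = 23.94.
q = γ·D_f = 20 × 2.1 = 42 kPa.
c·N_c·s_c = 9 × 23.942 × 1.07 = 230.56 kPa
q·N_q = 42 × 13.199 = 554.36 kPa
0.5·γ·B·N_γ·s_γ = 0.5 × 20 × 1 × 14.5 × 0.93 = 134.85 kPa
q_ult = 230.56 + 554.36 + 134.85 = 919.78 kPa.

q_ult ≈ 920 kPa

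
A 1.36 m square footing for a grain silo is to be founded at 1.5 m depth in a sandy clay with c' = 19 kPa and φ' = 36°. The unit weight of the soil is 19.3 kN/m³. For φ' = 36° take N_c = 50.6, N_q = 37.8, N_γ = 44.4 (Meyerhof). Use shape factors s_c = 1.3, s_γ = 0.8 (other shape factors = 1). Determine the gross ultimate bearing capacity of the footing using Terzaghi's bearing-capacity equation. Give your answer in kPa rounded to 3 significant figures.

q_ult ≈ 2810 kPa

Effective surcharge at the founding depth q = γ·D_f = 19.3 × 1.5 = 28.95 kPa.
q_ult = c·N_c·s_c + q·N_q + 0.5·γ·B·N_γ·s_γ
     = 19 × 50.6 × 1.3 + 28.95 × 37.8 + 0.5 × 19.3 × 1.36 × 44.4 × 0.8
     = 1249.8 + 1094.3 + 466.16 = 2810.3 kPa.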